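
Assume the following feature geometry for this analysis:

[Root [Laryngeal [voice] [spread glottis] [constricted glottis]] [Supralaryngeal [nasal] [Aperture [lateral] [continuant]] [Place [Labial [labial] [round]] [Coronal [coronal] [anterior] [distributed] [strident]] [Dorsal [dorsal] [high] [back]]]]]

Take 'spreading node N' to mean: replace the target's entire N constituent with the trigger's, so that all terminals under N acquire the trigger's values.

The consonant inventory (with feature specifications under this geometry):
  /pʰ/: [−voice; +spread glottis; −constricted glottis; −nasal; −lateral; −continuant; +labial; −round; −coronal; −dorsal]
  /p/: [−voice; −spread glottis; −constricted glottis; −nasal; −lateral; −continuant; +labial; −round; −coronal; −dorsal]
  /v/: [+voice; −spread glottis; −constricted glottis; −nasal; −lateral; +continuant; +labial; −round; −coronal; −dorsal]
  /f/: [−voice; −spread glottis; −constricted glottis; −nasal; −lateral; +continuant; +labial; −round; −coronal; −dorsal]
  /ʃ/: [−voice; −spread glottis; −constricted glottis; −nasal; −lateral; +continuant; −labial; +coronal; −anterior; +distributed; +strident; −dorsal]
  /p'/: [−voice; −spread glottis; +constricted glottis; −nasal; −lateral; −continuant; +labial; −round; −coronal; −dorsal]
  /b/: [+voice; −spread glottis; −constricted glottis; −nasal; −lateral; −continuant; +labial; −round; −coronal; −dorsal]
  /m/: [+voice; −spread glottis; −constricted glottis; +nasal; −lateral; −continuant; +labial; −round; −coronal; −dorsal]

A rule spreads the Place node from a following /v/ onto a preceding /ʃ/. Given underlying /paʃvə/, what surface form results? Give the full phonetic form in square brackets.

The Place node dominates the terminals [labial], [round], [coronal], [anterior], [distributed], [strident], [dorsal], [high], [back].
The target acquires /v/'s values for everything under Place — [+labial], [−round], [−coronal], [−dorsal] — while keeping its own [voice], [spread glottis], [constricted glottis], ….
The resulting bundle matches /f/ in the inventory; substituting it for /ʃ/ gives [pafvə].

[pafvə]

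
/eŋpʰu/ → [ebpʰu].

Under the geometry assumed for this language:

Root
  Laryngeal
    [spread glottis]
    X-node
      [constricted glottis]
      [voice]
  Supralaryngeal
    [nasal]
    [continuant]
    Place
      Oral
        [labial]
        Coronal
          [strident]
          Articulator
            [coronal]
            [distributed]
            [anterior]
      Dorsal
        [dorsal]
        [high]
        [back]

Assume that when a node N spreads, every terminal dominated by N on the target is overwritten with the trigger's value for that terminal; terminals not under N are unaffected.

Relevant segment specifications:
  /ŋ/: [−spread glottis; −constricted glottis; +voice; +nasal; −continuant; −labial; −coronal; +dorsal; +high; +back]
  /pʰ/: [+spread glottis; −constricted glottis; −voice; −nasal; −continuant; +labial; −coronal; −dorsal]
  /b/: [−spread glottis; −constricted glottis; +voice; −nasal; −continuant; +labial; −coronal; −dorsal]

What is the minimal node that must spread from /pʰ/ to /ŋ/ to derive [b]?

Supralaryngeal

/ŋ/ and [b] differ in [nasal], [labial], [dorsal], [high], [back]; every other specified feature is identical.
In this geometry the lowest node dominating all of them is Supralaryngeal: every daughter of Supralaryngeal dominates only a proper subset, so no lower node suffices.
If Supralaryngeal spreads, every terminal under it takes /pʰ/'s value, producing [b] as observed.
Since [voice], [spread glottis] are preserved even though /pʰ/ disagrees there, no node above Supralaryngeal spread.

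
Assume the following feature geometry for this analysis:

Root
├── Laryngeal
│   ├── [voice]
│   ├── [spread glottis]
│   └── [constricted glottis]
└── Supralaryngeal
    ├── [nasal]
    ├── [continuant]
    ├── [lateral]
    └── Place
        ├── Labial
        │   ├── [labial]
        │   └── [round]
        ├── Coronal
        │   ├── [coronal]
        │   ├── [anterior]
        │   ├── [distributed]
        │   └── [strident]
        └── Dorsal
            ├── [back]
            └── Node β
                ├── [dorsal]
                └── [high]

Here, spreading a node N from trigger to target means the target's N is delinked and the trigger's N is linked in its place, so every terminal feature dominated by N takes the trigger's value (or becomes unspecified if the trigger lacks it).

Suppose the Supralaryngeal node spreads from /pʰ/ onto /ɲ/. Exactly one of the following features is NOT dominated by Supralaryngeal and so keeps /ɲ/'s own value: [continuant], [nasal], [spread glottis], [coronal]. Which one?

The terminals dominated by Supralaryngeal are [nasal], [continuant], [lateral], [labial], [round], [coronal], [anterior], [distributed], [strident], [back], [dorsal], [high].
Spreading Supralaryngeal replaces [coronal], [continuant], [nasal] with the trigger's values, since each sits inside the Supralaryngeal constituent.
[spread glottis] is not within the Supralaryngeal subtree (it hangs from Laryngeal), so /ɲ/'s [spread glottis] value survives.

[spread glottis]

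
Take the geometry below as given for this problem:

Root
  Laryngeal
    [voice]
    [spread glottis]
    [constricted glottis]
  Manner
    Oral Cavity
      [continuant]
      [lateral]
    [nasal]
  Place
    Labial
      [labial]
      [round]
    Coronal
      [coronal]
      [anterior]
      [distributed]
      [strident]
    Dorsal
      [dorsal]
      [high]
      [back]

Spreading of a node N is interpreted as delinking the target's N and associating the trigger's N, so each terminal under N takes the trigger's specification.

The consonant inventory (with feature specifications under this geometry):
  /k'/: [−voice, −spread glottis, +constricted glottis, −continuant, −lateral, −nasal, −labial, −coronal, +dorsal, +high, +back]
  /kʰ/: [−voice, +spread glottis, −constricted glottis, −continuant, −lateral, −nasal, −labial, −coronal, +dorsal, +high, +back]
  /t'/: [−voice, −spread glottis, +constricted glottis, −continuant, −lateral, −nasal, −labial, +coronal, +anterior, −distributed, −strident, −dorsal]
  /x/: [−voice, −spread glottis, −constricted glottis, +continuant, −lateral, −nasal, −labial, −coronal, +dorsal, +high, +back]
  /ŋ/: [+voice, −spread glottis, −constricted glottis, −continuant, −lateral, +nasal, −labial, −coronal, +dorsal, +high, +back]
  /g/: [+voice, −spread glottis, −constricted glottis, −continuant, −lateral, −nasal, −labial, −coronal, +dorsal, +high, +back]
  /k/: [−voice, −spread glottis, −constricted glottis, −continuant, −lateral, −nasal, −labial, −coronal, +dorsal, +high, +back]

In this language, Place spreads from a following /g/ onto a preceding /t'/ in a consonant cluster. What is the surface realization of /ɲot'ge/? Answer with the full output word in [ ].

[ɲok'ge]

Terminals under Place in this geometry: [labial], [round], [coronal], [anterior], [distributed], [strident], [dorsal], [high], [back].
After delinking /t'/'s Place and linking /g/'s, the affected terminals become [−labial], [−coronal], [+dorsal], [+high], [+back]; [voice], [spread glottis], [constricted glottis], … (outside Place) are retained from /t'/.
This feature bundle is that of [k'], so /ɲot'ge/ surfaces as [ɲok'ge].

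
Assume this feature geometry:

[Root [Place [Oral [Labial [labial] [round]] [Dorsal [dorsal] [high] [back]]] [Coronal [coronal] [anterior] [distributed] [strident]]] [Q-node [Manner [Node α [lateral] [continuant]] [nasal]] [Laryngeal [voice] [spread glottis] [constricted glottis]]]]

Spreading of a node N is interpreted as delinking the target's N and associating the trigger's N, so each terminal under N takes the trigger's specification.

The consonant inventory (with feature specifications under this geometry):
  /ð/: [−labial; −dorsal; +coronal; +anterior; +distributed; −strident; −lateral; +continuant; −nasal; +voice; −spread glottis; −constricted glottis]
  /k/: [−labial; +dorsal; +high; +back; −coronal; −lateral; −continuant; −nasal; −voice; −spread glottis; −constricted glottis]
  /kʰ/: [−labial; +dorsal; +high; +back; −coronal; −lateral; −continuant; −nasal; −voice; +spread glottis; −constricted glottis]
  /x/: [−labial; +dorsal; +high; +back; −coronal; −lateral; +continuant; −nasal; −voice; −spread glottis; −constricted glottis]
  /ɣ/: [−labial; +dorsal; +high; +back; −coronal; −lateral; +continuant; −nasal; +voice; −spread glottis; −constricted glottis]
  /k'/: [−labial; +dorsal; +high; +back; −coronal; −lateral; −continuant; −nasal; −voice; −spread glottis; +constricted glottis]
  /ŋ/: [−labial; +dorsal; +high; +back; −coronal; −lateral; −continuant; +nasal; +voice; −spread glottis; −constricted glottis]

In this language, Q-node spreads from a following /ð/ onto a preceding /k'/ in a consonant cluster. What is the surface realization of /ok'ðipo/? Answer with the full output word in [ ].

Q-node immediately or transitively dominates [lateral], [continuant], [nasal], [voice], [spread glottis], [constricted glottis].
The target acquires /ð/'s values for everything under Q-node — [−lateral], [+continuant], [−nasal], [+voice], [−spread glottis], [−constricted glottis] — while keeping its own [labial], [dorsal], [high], ….
Among the inventory, only /ɣ/ has exactly this specification, giving the surface form [oɣðipo].

[oɣðipo]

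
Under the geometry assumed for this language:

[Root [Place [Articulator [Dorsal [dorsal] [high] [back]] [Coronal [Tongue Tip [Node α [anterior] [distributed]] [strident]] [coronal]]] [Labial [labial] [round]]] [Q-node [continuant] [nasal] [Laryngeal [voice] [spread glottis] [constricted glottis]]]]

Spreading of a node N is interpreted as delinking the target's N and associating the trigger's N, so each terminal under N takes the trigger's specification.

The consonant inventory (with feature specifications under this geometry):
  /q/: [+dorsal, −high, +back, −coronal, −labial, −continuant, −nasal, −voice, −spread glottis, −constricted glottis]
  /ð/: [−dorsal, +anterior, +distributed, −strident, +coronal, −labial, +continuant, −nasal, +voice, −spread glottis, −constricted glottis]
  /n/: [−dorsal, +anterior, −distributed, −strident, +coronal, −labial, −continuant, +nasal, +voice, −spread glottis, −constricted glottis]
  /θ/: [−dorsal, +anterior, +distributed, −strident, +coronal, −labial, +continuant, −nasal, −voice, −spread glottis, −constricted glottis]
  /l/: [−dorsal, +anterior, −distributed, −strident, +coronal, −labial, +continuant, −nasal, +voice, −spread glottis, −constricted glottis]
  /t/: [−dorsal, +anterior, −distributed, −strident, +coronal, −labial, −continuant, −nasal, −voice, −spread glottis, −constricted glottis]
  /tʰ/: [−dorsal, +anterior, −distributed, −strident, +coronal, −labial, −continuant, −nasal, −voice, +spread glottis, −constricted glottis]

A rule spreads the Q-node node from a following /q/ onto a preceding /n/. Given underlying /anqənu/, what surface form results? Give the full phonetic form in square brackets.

Q-node immediately or transitively dominates [continuant], [nasal], [voice], [spread glottis], [constricted glottis].
The target acquires /q/'s values for everything under Q-node — [−continuant], [−nasal], [−voice], [−spread glottis], [−constricted glottis] — while keeping its own [dorsal], [anterior], [distributed], ….
This feature bundle is that of [t], so /anqənu/ surfaces as [atqənu].

[atqənu]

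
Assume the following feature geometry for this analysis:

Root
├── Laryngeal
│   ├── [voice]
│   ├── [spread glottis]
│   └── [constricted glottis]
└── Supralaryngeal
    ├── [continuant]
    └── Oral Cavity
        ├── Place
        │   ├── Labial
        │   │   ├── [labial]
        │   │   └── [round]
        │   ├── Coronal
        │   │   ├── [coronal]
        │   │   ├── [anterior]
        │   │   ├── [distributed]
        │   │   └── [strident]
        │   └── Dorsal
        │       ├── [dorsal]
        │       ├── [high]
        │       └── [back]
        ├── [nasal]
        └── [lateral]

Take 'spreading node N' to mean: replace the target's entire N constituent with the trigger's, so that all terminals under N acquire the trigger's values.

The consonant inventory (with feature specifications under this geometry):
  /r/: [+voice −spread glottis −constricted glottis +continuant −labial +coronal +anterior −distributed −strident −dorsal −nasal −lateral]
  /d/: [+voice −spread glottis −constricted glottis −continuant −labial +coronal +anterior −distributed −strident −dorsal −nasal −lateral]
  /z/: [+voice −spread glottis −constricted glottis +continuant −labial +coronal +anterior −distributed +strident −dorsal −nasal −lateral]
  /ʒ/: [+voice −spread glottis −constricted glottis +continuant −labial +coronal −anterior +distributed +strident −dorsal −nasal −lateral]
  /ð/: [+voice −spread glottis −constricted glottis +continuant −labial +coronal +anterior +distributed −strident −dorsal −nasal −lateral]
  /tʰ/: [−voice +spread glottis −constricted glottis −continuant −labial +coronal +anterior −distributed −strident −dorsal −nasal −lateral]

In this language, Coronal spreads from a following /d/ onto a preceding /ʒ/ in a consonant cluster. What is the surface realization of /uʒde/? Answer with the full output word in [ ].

The Coronal node dominates the terminals [coronal], [anterior], [distributed], [strident].
After delinking /ʒ/'s Coronal and linking /d/'s, the affected terminals become [+coronal], [+anterior], [−distributed], [−strident]; [voice], [spread glottis], [constricted glottis], … (outside Coronal) are retained from /ʒ/.
The resulting bundle matches /r/ in the inventory; substituting it for /ʒ/ gives [urde].

[urde]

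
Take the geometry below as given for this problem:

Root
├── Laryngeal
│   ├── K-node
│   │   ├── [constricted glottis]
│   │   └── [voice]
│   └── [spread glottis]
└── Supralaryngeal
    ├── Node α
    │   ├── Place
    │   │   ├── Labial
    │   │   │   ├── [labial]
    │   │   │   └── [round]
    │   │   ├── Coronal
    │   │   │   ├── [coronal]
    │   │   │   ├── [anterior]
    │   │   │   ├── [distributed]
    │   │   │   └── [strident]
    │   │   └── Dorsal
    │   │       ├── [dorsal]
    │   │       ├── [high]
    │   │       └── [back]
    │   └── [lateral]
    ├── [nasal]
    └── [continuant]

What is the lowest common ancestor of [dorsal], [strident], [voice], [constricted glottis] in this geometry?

[dorsal]: Root / Supralaryngeal / Node α / Place / Dorsal / [dorsal].
[strident]: Root / Supralaryngeal / Node α / Place / Coronal / [strident].
[voice]: Root / Laryngeal / K-node / [voice].
[constricted glottis]: Root / Laryngeal / K-node / [constricted glottis].
Root is the lowest common ancestor — every listed feature sits under it, and no single subconstituent of Root covers them all.

Root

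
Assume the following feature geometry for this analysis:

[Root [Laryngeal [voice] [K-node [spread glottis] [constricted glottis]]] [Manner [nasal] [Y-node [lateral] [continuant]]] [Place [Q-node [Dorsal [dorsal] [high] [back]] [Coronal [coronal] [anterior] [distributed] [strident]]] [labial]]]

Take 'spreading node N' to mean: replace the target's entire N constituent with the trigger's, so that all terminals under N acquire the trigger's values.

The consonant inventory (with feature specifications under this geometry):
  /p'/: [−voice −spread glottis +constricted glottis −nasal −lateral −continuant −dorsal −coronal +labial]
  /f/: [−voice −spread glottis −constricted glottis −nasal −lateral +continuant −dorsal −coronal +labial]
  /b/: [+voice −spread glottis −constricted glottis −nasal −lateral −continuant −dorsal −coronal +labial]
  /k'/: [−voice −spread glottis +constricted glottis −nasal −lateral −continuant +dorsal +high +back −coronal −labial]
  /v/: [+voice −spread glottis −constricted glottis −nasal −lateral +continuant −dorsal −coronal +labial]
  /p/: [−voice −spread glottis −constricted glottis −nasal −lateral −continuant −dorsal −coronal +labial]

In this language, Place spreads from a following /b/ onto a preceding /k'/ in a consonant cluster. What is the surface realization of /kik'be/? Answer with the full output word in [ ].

Place immediately or transitively dominates [dorsal], [high], [back], [coronal], [anterior], [distributed], [strident], [labial].
After delinking /k'/'s Place and linking /b/'s, the affected terminals become [−dorsal], [−coronal], [+labial]; [voice], [spread glottis], [constricted glottis], … (outside Place) are retained from /k'/.
The resulting bundle matches /p'/ in the inventory; substituting it for /k'/ gives [kip'be].

[kip'be]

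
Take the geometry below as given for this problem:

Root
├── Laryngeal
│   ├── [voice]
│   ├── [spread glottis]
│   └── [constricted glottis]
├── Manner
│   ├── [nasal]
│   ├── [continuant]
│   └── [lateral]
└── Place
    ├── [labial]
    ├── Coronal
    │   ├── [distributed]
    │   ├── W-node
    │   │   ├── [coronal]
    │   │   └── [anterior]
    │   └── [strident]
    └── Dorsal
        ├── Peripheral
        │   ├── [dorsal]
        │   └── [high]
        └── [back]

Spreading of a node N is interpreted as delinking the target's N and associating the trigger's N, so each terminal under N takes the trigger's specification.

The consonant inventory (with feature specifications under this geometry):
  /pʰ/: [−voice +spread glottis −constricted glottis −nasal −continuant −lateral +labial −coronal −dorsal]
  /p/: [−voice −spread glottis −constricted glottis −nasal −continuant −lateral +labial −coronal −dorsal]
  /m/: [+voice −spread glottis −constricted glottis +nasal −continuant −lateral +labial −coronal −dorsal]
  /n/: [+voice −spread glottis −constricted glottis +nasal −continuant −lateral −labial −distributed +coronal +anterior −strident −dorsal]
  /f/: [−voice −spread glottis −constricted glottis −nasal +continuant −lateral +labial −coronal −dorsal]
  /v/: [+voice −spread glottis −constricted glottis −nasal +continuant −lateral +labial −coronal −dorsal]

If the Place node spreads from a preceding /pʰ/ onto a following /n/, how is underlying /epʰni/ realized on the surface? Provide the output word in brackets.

The Place node dominates the terminals [labial], [distributed], [coronal], [anterior], [strident], [dorsal], [high], [back].
The target acquires /pʰ/'s values for everything under Place — [+labial], [−coronal], [−dorsal] — while keeping its own [voice], [spread glottis], [constricted glottis], ….
This feature bundle is that of [m], so /epʰni/ surfaces as [epʰmi].

[epʰmi]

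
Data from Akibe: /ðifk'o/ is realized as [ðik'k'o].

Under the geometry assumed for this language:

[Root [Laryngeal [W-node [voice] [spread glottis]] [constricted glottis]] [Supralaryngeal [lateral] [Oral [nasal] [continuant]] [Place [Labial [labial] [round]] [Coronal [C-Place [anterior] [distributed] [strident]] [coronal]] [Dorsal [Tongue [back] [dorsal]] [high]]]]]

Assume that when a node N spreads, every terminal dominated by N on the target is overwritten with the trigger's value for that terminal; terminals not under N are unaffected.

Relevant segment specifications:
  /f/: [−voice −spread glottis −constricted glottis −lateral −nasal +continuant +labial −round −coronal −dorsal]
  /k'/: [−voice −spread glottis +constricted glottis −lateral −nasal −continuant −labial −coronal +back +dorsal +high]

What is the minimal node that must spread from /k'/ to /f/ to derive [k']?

The alternation /f/ → [k'] changes [constricted glottis], [continuant], [labial], [round], [dorsal], [high], [back] and nothing else.
The smallest constituent containing every changed terminal is Root — each of its daughters lacks at least one of the affected features.
If Root spreads, every terminal under it takes /k'/'s value, producing [k'] as observed.

Root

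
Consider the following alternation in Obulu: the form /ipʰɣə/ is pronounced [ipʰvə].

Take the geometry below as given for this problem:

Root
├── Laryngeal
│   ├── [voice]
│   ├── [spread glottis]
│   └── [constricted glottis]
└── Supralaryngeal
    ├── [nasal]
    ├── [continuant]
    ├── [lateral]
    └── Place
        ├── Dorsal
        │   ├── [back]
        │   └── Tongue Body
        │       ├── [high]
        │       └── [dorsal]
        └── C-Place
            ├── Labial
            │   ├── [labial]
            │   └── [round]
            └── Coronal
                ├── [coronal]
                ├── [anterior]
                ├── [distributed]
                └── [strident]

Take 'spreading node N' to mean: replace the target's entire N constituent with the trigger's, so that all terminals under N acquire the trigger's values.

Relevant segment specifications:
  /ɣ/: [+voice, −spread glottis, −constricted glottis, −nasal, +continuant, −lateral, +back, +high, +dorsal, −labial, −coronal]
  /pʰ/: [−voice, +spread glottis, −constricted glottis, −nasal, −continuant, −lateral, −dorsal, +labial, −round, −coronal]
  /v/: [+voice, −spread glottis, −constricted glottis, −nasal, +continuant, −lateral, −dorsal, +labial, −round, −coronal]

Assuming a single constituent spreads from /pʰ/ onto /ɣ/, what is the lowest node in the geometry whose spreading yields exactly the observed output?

Place

Comparing /ɣ/ with its surface form [v], the features that change are [labial], [round], [dorsal], [high], [back].
In this geometry the lowest node dominating all of them is Place: every daughter of Place dominates only a proper subset, so no lower node suffices.
Spreading Place from /pʰ/ overwrites each of those terminals with /pʰ/'s values, yielding exactly [v].
[continuant] — on which /pʰ/ differs from /ɣ/ — is unchanged, so neither Supralaryngeal nor anything higher can have spread; the constituent is no larger than Place.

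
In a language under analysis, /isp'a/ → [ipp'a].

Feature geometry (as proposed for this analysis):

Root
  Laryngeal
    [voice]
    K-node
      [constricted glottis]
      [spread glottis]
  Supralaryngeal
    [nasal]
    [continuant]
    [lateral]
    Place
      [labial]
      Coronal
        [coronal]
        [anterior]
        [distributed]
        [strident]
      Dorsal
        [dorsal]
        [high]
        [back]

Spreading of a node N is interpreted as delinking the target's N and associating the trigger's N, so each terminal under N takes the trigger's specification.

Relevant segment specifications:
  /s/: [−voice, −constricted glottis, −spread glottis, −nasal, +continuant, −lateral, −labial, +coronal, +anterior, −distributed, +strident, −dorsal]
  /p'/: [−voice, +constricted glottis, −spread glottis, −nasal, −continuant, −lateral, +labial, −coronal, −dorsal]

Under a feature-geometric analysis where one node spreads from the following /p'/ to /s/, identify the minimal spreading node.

Supralaryngeal

Comparing /s/ with its surface form [p], the features that change are [continuant], [labial], [coronal], [anterior], [distributed], [strident].
These terminals are all dominated by Supralaryngeal, and no proper subconstituent of Supralaryngeal covers them all; Supralaryngeal is their lowest common ancestor.
Spreading Supralaryngeal from /p'/ overwrites each of those terminals with /p'/'s values, yielding exactly [p].
[constricted glottis] — on which /p'/ differs from /s/ — is unchanged, so Root cannot have spread; the constituent is no larger than Supralaryngeal.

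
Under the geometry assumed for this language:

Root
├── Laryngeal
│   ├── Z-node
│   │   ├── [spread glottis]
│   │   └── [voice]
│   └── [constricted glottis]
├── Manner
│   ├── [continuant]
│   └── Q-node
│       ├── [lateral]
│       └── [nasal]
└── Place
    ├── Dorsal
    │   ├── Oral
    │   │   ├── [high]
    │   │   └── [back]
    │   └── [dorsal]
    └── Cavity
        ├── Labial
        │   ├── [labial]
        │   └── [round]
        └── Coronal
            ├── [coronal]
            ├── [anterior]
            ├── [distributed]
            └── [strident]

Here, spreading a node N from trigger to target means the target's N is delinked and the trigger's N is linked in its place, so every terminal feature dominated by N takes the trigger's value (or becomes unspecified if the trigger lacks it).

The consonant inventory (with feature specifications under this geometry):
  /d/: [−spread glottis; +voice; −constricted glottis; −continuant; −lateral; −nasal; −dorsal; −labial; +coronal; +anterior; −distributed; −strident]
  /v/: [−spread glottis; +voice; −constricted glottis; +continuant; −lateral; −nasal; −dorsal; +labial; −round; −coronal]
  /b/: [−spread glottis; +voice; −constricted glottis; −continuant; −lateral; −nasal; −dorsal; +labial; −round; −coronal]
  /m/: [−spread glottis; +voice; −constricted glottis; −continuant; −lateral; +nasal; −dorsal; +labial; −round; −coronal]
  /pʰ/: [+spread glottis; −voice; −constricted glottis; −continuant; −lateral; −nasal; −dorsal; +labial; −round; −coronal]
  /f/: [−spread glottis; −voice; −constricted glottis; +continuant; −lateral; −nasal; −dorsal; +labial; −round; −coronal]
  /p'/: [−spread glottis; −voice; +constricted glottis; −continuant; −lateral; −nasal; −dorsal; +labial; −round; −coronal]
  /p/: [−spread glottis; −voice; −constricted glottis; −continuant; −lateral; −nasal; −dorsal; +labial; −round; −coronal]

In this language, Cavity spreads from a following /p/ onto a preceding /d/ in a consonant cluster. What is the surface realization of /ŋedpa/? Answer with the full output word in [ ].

Terminals under Cavity in this geometry: [labial], [round], [coronal], [anterior], [distributed], [strident].
Spreading Cavity from /p/ onto /d/ replaces those values with /p/'s: [+labial], [−round], [−coronal]. Features outside Cavity ([spread glottis], [voice], [constricted glottis], …) stay as in /d/.
The resulting bundle matches /b/ in the inventory; substituting it for /d/ gives [ŋebpa].

[ŋebpa]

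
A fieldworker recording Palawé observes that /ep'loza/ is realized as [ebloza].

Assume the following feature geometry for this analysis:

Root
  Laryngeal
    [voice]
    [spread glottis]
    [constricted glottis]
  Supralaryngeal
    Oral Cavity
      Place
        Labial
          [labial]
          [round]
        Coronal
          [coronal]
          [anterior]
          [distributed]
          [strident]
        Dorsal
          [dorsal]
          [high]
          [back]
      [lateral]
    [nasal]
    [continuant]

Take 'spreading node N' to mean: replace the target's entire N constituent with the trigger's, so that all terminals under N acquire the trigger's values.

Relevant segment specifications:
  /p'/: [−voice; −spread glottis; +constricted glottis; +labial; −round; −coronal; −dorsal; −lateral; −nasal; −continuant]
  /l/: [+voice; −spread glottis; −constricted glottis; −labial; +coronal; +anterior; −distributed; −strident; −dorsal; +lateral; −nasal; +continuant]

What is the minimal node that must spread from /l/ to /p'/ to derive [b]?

Laryngeal

/p'/ and [b] differ in [voice], [constricted glottis]; every other specified feature is identical.
The smallest constituent containing every changed terminal is Laryngeal — each of its daughters lacks at least one of the affected features.
If Laryngeal spreads, every terminal under it takes /l/'s value, producing [b] as observed.
Since [lateral], [coronal] are preserved even though /l/ disagrees there, no node above Laryngeal spread.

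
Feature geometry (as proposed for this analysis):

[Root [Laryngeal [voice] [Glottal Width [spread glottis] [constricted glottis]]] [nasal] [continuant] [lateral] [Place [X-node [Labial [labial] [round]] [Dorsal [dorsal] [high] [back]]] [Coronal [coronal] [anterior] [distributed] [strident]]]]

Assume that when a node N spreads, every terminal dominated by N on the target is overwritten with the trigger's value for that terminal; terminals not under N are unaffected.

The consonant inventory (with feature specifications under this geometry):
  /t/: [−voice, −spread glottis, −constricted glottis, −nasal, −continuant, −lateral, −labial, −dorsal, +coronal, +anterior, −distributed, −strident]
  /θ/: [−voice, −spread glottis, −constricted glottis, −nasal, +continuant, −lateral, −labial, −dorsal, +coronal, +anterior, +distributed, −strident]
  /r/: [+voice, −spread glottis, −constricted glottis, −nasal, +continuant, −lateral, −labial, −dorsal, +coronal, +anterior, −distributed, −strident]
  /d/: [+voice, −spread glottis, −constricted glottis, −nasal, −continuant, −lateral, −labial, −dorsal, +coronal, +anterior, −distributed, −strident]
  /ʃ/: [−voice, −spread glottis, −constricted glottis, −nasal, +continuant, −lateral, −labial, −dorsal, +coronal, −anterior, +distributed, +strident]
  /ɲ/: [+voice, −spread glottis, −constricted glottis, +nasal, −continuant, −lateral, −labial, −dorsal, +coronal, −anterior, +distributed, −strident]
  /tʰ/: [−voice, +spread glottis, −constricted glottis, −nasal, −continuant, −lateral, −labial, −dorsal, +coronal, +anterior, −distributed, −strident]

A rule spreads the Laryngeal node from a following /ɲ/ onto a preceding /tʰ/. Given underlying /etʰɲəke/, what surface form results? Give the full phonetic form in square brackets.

[edɲəke]

Laryngeal immediately or transitively dominates [voice], [spread glottis], [constricted glottis].
After delinking /tʰ/'s Laryngeal and linking /ɲ/'s, the affected terminals become [+voice], [−spread glottis], [−constricted glottis]; [nasal], [continuant], [lateral], … (outside Laryngeal) are retained from /tʰ/.
The resulting bundle matches /d/ in the inventory; substituting it for /tʰ/ gives [edɲəke].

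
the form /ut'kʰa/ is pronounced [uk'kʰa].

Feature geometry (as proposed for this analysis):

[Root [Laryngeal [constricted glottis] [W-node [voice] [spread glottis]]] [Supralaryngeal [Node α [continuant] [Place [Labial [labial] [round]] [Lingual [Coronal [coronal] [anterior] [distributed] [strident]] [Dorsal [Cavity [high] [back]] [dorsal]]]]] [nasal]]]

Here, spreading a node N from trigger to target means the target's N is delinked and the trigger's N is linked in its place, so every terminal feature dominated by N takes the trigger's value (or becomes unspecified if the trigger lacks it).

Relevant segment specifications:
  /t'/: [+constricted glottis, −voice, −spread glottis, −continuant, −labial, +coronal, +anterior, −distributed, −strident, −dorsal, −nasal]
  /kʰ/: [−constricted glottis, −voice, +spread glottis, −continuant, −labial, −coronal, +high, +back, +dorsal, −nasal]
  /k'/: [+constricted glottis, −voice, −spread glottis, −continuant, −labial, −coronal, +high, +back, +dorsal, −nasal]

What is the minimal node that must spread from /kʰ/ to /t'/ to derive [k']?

Lingual

/t'/ and [k'] differ in [coronal], [anterior], [distributed], [strident], [dorsal], [high], [back]; every other specified feature is identical.
These terminals are all dominated by Lingual, and no proper subconstituent of Lingual covers them all; Lingual is their lowest common ancestor.
If Lingual spreads, every terminal under it takes /kʰ/'s value, producing [k'] as observed.
Features on which the two segments disagree outside Lingual, such as [constricted glottis], [spread glottis], are unchanged — nothing dominating them spread, and Lingual is the minimal sufficient constituent.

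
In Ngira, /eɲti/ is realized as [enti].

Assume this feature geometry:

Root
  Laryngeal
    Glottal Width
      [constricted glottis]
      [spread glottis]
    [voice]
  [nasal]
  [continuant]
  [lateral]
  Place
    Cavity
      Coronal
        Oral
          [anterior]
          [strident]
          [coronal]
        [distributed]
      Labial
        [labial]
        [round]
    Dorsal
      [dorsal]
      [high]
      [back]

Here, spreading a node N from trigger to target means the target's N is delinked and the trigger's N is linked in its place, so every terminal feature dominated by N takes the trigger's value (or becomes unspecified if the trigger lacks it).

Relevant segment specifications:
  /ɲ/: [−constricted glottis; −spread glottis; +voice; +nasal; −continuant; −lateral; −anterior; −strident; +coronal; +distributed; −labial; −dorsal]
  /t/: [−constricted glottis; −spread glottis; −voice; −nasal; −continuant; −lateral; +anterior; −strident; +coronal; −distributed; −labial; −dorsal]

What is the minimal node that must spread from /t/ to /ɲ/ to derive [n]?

The alternation /ɲ/ → [n] changes [anterior], [distributed] and nothing else.
These terminals are all dominated by Coronal, and no proper subconstituent of Coronal covers them all; Coronal is their lowest common ancestor.
Delinking /ɲ/'s Coronal and associating /t/'s Coronal gives precisely the feature bundle of [n].
[voice], [nasal] stay as in /ɲ/ although /t/ differs there, so no node dominating them spread; among the remaining candidates Coronal is the lowest that derives the output.

Coronal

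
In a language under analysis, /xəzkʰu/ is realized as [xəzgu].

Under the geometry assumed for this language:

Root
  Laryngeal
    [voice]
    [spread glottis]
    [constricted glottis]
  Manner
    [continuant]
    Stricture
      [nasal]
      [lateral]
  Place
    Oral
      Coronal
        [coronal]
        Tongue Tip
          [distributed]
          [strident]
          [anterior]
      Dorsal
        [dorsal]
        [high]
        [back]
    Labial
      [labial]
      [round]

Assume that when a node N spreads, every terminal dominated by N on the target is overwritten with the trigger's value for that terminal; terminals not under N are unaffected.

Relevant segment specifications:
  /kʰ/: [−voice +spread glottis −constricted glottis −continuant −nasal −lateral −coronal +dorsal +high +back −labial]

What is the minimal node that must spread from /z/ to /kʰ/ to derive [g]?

/kʰ/ and [g] differ in [voice], [spread glottis]; every other specified feature is identical.
These terminals are all dominated by Laryngeal, and no proper subconstituent of Laryngeal covers them all; Laryngeal is their lowest common ancestor.
If Laryngeal spreads, every terminal under it takes /z/'s value, producing [g] as observed.
Had Root spread, [continuant], [dorsal] would have taken /z/'s values; they stay as in /kʰ/, confirming the spreading constituent is exactly Laryngeal.

Laryngeal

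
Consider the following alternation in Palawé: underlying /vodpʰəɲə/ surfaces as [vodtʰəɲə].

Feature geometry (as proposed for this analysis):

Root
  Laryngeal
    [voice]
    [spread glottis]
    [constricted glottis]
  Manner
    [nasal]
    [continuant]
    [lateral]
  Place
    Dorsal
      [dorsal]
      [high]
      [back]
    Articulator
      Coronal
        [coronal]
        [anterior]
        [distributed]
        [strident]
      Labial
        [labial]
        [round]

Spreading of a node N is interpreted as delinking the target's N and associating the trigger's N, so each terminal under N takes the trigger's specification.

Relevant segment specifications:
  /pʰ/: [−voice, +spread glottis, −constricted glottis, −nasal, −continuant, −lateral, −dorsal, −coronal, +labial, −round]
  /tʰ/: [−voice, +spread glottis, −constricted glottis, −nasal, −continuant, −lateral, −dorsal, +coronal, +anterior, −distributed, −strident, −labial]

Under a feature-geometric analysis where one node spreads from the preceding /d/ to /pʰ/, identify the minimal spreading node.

Articulator

/pʰ/ and [tʰ] differ in [labial], [round], [coronal], [anterior], [distributed], [strident]; every other specified feature is identical.
In this geometry the lowest node dominating all of them is Articulator: every daughter of Articulator dominates only a proper subset, so no lower node suffices.
If Articulator spreads, every terminal under it takes /d/'s value, producing [tʰ] as observed.
[spread glottis], [voice] stay as in /pʰ/ although /d/ differs there, so no node dominating them spread; among the remaining candidates Articulator is the lowest that derives the output.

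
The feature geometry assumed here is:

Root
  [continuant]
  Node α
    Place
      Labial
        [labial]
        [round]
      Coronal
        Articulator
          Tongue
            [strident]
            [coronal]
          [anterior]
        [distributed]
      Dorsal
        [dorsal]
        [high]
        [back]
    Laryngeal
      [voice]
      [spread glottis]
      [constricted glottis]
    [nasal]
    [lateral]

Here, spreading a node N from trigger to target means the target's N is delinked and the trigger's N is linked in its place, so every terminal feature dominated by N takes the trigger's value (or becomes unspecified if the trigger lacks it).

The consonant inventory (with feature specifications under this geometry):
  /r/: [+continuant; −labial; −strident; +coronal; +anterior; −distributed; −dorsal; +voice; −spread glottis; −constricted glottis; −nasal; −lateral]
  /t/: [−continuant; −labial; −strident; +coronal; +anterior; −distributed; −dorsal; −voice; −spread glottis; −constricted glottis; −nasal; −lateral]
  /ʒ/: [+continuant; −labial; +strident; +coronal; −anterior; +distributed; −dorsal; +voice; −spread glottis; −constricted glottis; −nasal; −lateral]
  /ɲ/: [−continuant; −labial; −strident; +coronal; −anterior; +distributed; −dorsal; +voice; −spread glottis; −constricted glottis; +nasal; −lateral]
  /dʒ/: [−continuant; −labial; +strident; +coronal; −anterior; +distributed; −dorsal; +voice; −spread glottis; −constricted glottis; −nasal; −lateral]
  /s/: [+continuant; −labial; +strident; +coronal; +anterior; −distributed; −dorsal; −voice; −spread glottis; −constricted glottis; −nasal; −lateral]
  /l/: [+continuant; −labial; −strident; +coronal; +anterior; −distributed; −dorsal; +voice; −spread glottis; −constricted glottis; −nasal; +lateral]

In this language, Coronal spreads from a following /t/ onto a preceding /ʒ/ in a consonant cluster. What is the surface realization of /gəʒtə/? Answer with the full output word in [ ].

[gərtə]

The Coronal node dominates the terminals [strident], [coronal], [anterior], [distributed].
After delinking /ʒ/'s Coronal and linking /t/'s, the affected terminals become [−strident], [+coronal], [+anterior], [−distributed]; [continuant], [labial], [dorsal], … (outside Coronal) are retained from /ʒ/.
This feature bundle is that of [r], so /gəʒtə/ surfaces as [gərtə].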